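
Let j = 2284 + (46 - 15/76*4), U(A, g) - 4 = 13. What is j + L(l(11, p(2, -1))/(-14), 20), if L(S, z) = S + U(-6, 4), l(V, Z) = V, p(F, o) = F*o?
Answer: 623883/266 ≈ 2345.4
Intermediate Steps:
U(A, g) = 17 (U(A, g) = 4 + 13 = 17)
L(S, z) = 17 + S (L(S, z) = S + 17 = 17 + S)
j = 44255/19 (j = 2284 + (46 - 15*1/76*4) = 2284 + (46 - 15/76*4) = 2284 + (46 - 15/19) = 2284 + 859/19 = 44255/19 ≈ 2329.2)
j + L(l(11, p(2, -1))/(-14), 20) = 44255/19 + (17 + 11/(-14)) = 44255/19 + (17 + 11*(-1/14)) = 44255/19 + (17 - 11/14) = 44255/19 + 227/14 = 623883/266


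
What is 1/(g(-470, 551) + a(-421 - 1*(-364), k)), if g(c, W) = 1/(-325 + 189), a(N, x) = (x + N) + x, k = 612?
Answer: 136/158711 ≈ 0.00085690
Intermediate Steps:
a(N, x) = N + 2*x (a(N, x) = (N + x) + x = N + 2*x)
g(c, W) = -1/136 (g(c, W) = 1/(-136) = -1/136)
1/(g(-470, 551) + a(-421 - 1*(-364), k)) = 1/(-1/136 + ((-421 - 1*(-364)) + 2*612)) = 1/(-1/136 + ((-421 + 364) + 1224)) = 1/(-1/136 + (-57 + 1224)) = 1/(-1/136 + 1167) = 1/(158711/136) = 136/158711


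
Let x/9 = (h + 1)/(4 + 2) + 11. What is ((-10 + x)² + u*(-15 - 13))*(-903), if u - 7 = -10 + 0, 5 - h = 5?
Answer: -29886591/4 ≈ -7.4716e+6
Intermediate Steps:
h = 0 (h = 5 - 1*5 = 5 - 5 = 0)
u = -3 (u = 7 + (-10 + 0) = 7 - 10 = -3)
x = 201/2 (x = 9*((0 + 1)/(4 + 2) + 11) = 9*(1/6 + 11) = 9*(1*(⅙) + 11) = 9*(⅙ + 11) = 9*(67/6) = 201/2 ≈ 100.50)
((-10 + x)² + u*(-15 - 13))*(-903) = ((-10 + 201/2)² - 3*(-15 - 13))*(-903) = ((181/2)² - 3*(-28))*(-903) = (32761/4 + 84)*(-903) = (33097/4)*(-903) = -29886591/4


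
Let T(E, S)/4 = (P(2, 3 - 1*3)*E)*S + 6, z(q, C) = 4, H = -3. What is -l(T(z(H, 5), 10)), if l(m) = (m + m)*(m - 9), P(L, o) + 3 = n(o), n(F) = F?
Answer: -424080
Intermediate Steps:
P(L, o) = -3 + o
T(E, S) = 24 - 12*E*S (T(E, S) = 4*(((-3 + (3 - 1*3))*E)*S + 6) = 4*(((-3 + (3 - 3))*E)*S + 6) = 4*(((-3 + 0)*E)*S + 6) = 4*((-3*E)*S + 6) = 4*(-3*E*S + 6) = 4*(6 - 3*E*S) = 24 - 12*E*S)
l(m) = 2*m*(-9 + m) (l(m) = (2*m)*(-9 + m) = 2*m*(-9 + m))
-l(T(z(H, 5), 10)) = -2*(24 - 12*4*10)*(-9 + (24 - 12*4*10)) = -2*(24 - 480)*(-9 + (24 - 480)) = -2*(-456)*(-9 - 456) = -2*(-456)*(-465) = -1*424080 = -424080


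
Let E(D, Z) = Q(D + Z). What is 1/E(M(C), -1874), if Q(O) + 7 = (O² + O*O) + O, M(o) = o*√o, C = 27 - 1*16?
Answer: 7024533/49269294909814 + 82445*√11/49269294909814 ≈ 1.4812e-7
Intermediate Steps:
C = 11 (C = 27 - 16 = 11)
M(o) = o^(3/2)
Q(O) = -7 + O + 2*O² (Q(O) = -7 + ((O² + O*O) + O) = -7 + ((O² + O²) + O) = -7 + (2*O² + O) = -7 + (O + 2*O²) = -7 + O + 2*O²)
E(D, Z) = -7 + D + Z + 2*(D + Z)² (E(D, Z) = -7 + (D + Z) + 2*(D + Z)² = -7 + D + Z + 2*(D + Z)²)
1/E(M(C), -1874) = 1/(-7 + 11^(3/2) - 1874 + 2*(11^(3/2) - 1874)²) = 1/(-7 + 11*√11 - 1874 + 2*(11*√11 - 1874)²) = 1/(-7 + 11*√11 - 1874 + 2*(-1874 + 11*√11)²) = 1/(-1881 + 2*(-1874 + 11*√11)² + 11*√11)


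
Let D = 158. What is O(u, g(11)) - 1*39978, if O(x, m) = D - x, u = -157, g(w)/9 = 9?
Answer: -39663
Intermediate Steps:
g(w) = 81 (g(w) = 9*9 = 81)
O(x, m) = 158 - x
O(u, g(11)) - 1*39978 = (158 - 1*(-157)) - 1*39978 = (158 + 157) - 39978 = 315 - 39978 = -39663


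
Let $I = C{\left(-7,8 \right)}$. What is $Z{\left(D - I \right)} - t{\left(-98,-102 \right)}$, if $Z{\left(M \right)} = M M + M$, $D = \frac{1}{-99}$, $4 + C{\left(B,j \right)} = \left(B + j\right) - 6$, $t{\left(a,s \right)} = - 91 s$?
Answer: $- \frac{90092672}{9801} \approx -9192.2$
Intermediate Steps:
$C{\left(B,j \right)} = -10 + B + j$ ($C{\left(B,j \right)} = -4 - \left(6 - B - j\right) = -4 + \left(-6 + B + j\right) = -10 + B + j$)
$I = -9$ ($I = -10 - 7 + 8 = -9$)
$D = - \frac{1}{99} \approx -0.010101$
$Z{\left(M \right)} = M + M^{2}$ ($Z{\left(M \right)} = M^{2} + M = M + M^{2}$)
$Z{\left(D - I \right)} - t{\left(-98,-102 \right)} = \left(- \frac{1}{99} - -9\right) \left(1 - - \frac{890}{99}\right) - \left(-91\right) \left(-102\right) = \left(- \frac{1}{99} + 9\right) \left(1 + \left(- \frac{1}{99} + 9\right)\right) - 9282 = \frac{890 \left(1 + \frac{890}{99}\right)}{99} - 9282 = \frac{890}{99} \cdot \frac{989}{99} - 9282 = \frac{880210}{9801} - 9282 = - \frac{90092672}{9801}$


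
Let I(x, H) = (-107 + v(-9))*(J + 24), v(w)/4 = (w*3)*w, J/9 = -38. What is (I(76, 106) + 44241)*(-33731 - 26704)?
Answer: 13950150615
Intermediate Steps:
J = -342 (J = 9*(-38) = -342)
v(w) = 12*w² (v(w) = 4*((w*3)*w) = 4*((3*w)*w) = 4*(3*w²) = 12*w²)
I(x, H) = -275070 (I(x, H) = (-107 + 12*(-9)²)*(-342 + 24) = (-107 + 12*81)*(-318) = (-107 + 972)*(-318) = 865*(-318) = -275070)
(I(76, 106) + 44241)*(-33731 - 26704) = (-275070 + 44241)*(-33731 - 26704) = -230829*(-60435) = 13950150615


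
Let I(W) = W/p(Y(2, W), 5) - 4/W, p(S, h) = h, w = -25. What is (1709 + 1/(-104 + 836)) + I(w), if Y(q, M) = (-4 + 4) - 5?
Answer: 31186153/18300 ≈ 1704.2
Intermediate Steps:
Y(q, M) = -5 (Y(q, M) = 0 - 5 = -5)
I(W) = -4/W + W/5 (I(W) = W/5 - 4/W = -4/W + W/5)
(1709 + 1/(-104 + 836)) + I(w) = (1709 + 1/(-104 + 836)) + (-4/(-25) + (1/5)*(-25)) = (1709 + 1/732) + (-4*(-1/25) - 5) = (1709 + 1/732) + (4/25 - 5) = 1250989/732 - 121/25 = 31186153/18300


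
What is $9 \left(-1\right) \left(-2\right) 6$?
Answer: $108$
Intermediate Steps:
$9 \left(-1\right) \left(-2\right) 6 = 9 \cdot 2 \cdot 6 = 9 \cdot 12 = 108$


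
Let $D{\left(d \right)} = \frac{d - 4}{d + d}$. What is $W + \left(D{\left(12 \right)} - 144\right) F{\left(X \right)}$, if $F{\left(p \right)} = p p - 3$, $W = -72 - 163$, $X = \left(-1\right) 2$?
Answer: $- \frac{1136}{3} \approx -378.67$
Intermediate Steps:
$D{\left(d \right)} = \frac{-4 + d}{2 d}$
$X = -2$
$W = -235$
$F{\left(p \right)} = -3 + p^{2}$ ($F{\left(p \right)} = p^{2} - 3 = -3 + p^{2}$)
$W + \left(D{\left(12 \right)} - 144\right) F{\left(X \right)} = -235 + \left(\frac{-4 + 12}{2 \cdot 12} - 144\right) \left(-3 + \left(-2\right)^{2}\right) = -235 + \left(\frac{1}{2} \cdot \frac{1}{12} \cdot 8 - 144\right) \left(-3 + 4\right) = -235 + \left(\frac{1}{3} - 144\right) 1 = -235 - \frac{431}{3} = - \frac{1136}{3}$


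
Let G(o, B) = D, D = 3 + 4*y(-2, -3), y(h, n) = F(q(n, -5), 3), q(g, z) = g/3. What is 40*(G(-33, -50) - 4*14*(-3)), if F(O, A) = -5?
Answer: 6040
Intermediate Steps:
q(g, z) = g/3 (q(g, z) = g*(⅓) = g/3)
y(h, n) = -5
D = -17 (D = 3 + 4*(-5) = 3 - 20 = -17)
G(o, B) = -17
40*(G(-33, -50) - 4*14*(-3)) = 40*(-17 - 4*14*(-3)) = 40*(-17 - 56*(-3)) = 40*(-17 - 1*(-168)) = 40*(-17 + 168) = 40*151 = 6040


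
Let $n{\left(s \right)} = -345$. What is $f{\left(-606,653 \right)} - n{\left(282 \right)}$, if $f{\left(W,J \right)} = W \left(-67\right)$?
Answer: $40947$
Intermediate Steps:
$f{\left(W,J \right)} = - 67 W$
$f{\left(-606,653 \right)} - n{\left(282 \right)} = \left(-67\right) \left(-606\right) - -345 = 40602 + 345 = 40947$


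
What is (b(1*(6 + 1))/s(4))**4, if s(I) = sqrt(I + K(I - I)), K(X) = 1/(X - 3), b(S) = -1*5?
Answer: 5625/121 ≈ 46.488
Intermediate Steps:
b(S) = -5
K(X) = 1/(-3 + X)
s(I) = sqrt(-1/3 + I) (s(I) = sqrt(I + 1/(-3 + (I - I))) = sqrt(I + 1/(-3 + 0)) = sqrt(I + 1/(-3)) = sqrt(I - 1/3) = sqrt(-1/3 + I))
(b(1*(6 + 1))/s(4))**4 = (-5*3/sqrt(-3 + 9*4))**4 = (-5*3/sqrt(-3 + 36))**4 = (-5*sqrt(33)/11)**4 = 5625/121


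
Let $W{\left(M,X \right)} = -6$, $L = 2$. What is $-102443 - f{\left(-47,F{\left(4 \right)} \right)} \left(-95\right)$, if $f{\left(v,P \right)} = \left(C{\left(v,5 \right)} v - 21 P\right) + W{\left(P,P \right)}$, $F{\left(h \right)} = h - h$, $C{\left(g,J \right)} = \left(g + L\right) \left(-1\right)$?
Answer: $-303938$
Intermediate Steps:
$C{\left(g,J \right)} = -2 - g$ ($C{\left(g,J \right)} = \left(g + 2\right) \left(-1\right) = \left(2 + g\right) \left(-1\right) = -2 - g$)
$F{\left(h \right)} = 0$
$f{\left(v,P \right)} = -6 - 21 P + v \left(-2 - v\right)$ ($f{\left(v,P \right)} = \left(\left(-2 - v\right) v - 21 P\right) - 6 = \left(v \left(-2 - v\right) - 21 P\right) - 6 = \left(- 21 P + v \left(-2 - v\right)\right) - 6 = -6 - 21 P + v \left(-2 - v\right)$)
$-102443 - f{\left(-47,F{\left(4 \right)} \right)} \left(-95\right) = -102443 - \left(-6 - 0 - - 47 \left(2 - 47\right)\right) \left(-95\right) = -102443 - \left(-6 + 0 - \left(-47\right) \left(-45\right)\right) \left(-95\right) = -102443 - \left(-6 + 0 - 2115\right) \left(-95\right) = -102443 - \left(-2121\right) \left(-95\right) = -102443 - 201495 = -303938$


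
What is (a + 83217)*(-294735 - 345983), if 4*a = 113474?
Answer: -71494838389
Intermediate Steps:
a = 56737/2 (a = (¼)*113474 = 56737/2 ≈ 28369.)
(a + 83217)*(-294735 - 345983) = (56737/2 + 83217)*(-294735 - 345983) = (223171/2)*(-640718) = -71494838389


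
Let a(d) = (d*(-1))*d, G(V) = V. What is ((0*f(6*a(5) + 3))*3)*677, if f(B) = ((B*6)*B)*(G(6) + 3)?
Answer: 0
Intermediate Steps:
a(d) = -d² (a(d) = (-d)*d = -d²)
f(B) = 54*B² (f(B) = ((B*6)*B)*(6 + 3) = ((6*B)*B)*9 = (6*B²)*9 = 54*B²)
((0*f(6*a(5) + 3))*3)*677 = ((0*(54*(6*(-1*5²) + 3)²))*3)*677 = ((0*(54*(6*(-1*25) + 3)²))*3)*677 = ((0*(54*(6*(-25) + 3)²))*3)*677 = ((0*(54*(-150 + 3)²))*3)*677 = ((0*(54*(-147)²))*3)*677 = ((0*(54*21609))*3)*677 = ((0*1166886)*3)*677 = (0*3)*677 = 0*677 = 0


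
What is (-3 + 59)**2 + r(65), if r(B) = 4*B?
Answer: 3396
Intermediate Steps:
(-3 + 59)**2 + r(65) = (-3 + 59)**2 + 4*65 = 56**2 + 260 = 3136 + 260 = 3396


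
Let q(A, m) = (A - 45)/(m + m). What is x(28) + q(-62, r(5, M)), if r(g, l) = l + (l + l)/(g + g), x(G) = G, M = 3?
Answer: 473/36 ≈ 13.139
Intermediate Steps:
r(g, l) = l + l/g (r(g, l) = l + (2*l)/((2*g)) = l + (2*l)*(1/(2*g)) = l + l/g)
q(A, m) = (-45 + A)/(2*m) (q(A, m) = (-45 + A)/((2*m)) = (-45 + A)*(1/(2*m)) = (-45 + A)/(2*m))
x(28) + q(-62, r(5, M)) = 28 + (-45 - 62)/(2*(3 + 3/5)) = 28 + (½)*(-107)/(3 + 3*(⅕)) = 28 + (½)*(-107)/(3 + ⅗) = 28 + (½)*(-107)/(18/5) = 28 + (½)*(5/18)*(-107) = 28 - 535/36 = 473/36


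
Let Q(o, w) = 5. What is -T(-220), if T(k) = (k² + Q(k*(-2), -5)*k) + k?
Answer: -47080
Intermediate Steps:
T(k) = k² + 6*k (T(k) = (k² + 5*k) + k = k² + 6*k)
-T(-220) = -(-220)*(6 - 220) = -(-220)*(-214) = -1*47080 = -47080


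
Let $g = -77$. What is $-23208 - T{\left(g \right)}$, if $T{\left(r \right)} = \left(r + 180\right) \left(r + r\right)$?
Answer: $-7346$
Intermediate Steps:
$T{\left(r \right)} = 2 r \left(180 + r\right)$ ($T{\left(r \right)} = \left(180 + r\right) 2 r = 2 r \left(180 + r\right)$)
$-23208 - T{\left(g \right)} = -23208 - 2 \left(-77\right) \left(180 - 77\right) = -23208 - 2 \left(-77\right) 103 = -23208 - -15862 = -23208 + 15862 = -7346$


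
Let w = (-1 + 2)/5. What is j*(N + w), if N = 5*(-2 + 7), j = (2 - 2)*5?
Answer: 0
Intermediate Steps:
j = 0 (j = 0*5 = 0)
w = ⅕ (w = (⅕)*1 = ⅕ ≈ 0.20000)
N = 25 (N = 5*5 = 25)
j*(N + w) = 0*(25 + ⅕) = 0*(126/5) = 0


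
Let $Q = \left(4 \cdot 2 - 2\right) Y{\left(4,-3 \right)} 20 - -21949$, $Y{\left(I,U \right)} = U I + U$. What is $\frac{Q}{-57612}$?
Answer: $- \frac{20149}{57612} \approx -0.34974$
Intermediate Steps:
$Y{\left(I,U \right)} = U + I U$ ($Y{\left(I,U \right)} = I U + U = U + I U$)
$Q = 20149$ ($Q = \left(4 \cdot 2 - 2\right) \left(- 3 \left(1 + 4\right)\right) 20 - -21949 = \left(8 - 2\right) \left(\left(-3\right) 5\right) 20 + 21949 = 6 \left(-15\right) 20 + 21949 = \left(-90\right) 20 + 21949 = -1800 + 21949 = 20149$)
$\frac{Q}{-57612} = \frac{20149}{-57612} = 20149 \left(- \frac{1}{57612}\right) = - \frac{20149}{57612}$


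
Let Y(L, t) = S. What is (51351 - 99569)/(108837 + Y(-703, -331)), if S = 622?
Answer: -48218/109459 ≈ -0.44051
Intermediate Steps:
Y(L, t) = 622
(51351 - 99569)/(108837 + Y(-703, -331)) = (51351 - 99569)/(108837 + 622) = -48218/109459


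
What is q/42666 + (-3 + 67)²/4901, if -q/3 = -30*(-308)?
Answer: 498772/2680847 ≈ 0.18605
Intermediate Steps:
q = -27720 (q = -(-90)*(-308) = -3*9240 = -27720)
q/42666 + (-3 + 67)²/4901 = -27720/42666 + (-3 + 67)²/4901 = -27720*1/42666 + 64²*(1/4901) = -4620/7111 + 4096*(1/4901) = -4620/7111 + 4096/4901 = 498772/2680847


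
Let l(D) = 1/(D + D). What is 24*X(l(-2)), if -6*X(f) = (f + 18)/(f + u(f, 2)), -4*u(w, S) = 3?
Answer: 71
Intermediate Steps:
l(D) = 1/(2*D)
u(w, S) = -¾ (u(w, S) = -¼*3 = -¾)
X(f) = -(18 + f)/(6*(-¾ + f)) (X(f) = -(f + 18)/(6*(f - ¾)) = -(18 + f)/(6*(-¾ + f)))
24*X(l(-2)) = 24*(2*(-18 - 1/(2*(-2)))/(3*(-3 + 4*((½)/(-2))))) = 24*(2*(-18 - (-1)/(2*2))/(3*(-3 + 4*((½)*(-½))))) = 24*(2*(-18 - 1*(-¼))/(3*(-3 + 4*(-¼)))) = 24*(2*(-18 + ¼)/(3*(-3 - 1))) = 24*((⅔)*(-71/4)/(-4)) = 24*((⅔)*(-¼)*(-71/4)) = 24*(71/24) = 71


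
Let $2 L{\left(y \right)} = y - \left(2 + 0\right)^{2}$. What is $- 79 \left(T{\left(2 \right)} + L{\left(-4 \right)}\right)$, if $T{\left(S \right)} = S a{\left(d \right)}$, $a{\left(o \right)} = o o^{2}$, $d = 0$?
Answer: $316$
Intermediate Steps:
$a{\left(o \right)} = o^{3}$
$T{\left(S \right)} = 0$ ($T{\left(S \right)} = S 0^{3} = S 0 = 0$)
$L{\left(y \right)} = -2 + \frac{y}{2}$ ($L{\left(y \right)} = \frac{y - \left(2 + 0\right)^{2}}{2} = \frac{y - 2^{2}}{2} = \frac{y - 4}{2} = \frac{-4 + y}{2} = -2 + \frac{y}{2}$)
$- 79 \left(T{\left(2 \right)} + L{\left(-4 \right)}\right) = - 79 \left(0 + \left(-2 + \frac{1}{2} \left(-4\right)\right)\right) = - 79 \left(0 - 4\right) = \left(-79\right) \left(-4\right) = 316$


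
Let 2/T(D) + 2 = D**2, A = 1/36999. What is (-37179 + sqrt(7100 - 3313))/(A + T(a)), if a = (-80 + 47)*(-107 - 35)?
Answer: -15102965277747837/11016296 + 406223009703*sqrt(3787)/11016296 ≈ -1.3687e+9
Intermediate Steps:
a = 4686 (a = -33*(-142) = 4686)
A = 1/36999 ≈ 2.7028e-5
T(D) = 2/(-2 + D**2)
(-37179 + sqrt(7100 - 3313))/(A + T(a)) = (-37179 + sqrt(7100 - 3313))/(1/36999 + 2/(-2 + 4686**2)) = (-37179 + sqrt(3787))/(1/36999 + 2/(-2 + 21958596)) = (-37179 + sqrt(3787))/(1/36999 + 2/21958594) = (-37179 + sqrt(3787))/(1/36999 + 2*(1/21958594)) = (-37179 + sqrt(3787))/(1/36999 + 1/10979297) = (-37179 + sqrt(3787))/(11016296/406223009703) = (-37179 + sqrt(3787))*(406223009703/11016296) = -15102965277747837/11016296 + 406223009703*sqrt(3787)/11016296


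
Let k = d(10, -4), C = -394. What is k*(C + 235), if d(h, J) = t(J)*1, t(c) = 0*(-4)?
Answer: 0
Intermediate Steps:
t(c) = 0
d(h, J) = 0 (d(h, J) = 0*1 = 0)
k = 0
k*(C + 235) = 0*(-394 + 235) = 0*(-159) = 0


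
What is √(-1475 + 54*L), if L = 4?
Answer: I*√1259 ≈ 35.482*I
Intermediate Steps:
√(-1475 + 54*L) = √(-1475 + 54*4) = √(-1475 + 216) = √(-1259) = I*√1259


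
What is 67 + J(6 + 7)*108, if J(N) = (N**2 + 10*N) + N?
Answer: 33763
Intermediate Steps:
J(N) = N**2 + 11*N
67 + J(6 + 7)*108 = 67 + ((6 + 7)*(11 + (6 + 7)))*108 = 67 + (13*(11 + 13))*108 = 67 + (13*24)*108 = 67 + 312*108 = 67 + 33696 = 33763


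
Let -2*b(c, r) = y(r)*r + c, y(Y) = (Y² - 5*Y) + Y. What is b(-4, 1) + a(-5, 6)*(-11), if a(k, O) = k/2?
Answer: 31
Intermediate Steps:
y(Y) = Y² - 4*Y
b(c, r) = -c/2 - r²*(-4 + r)/2 (b(c, r) = -((r*(-4 + r))*r + c)/2 = -(r²*(-4 + r) + c)/2 = -(c + r²*(-4 + r))/2 = -c/2 - r²*(-4 + r)/2)
a(k, O) = k/2 (a(k, O) = k*(½) = k/2)
b(-4, 1) + a(-5, 6)*(-11) = (-½*(-4) - ½*1²*(-4 + 1)) + ((½)*(-5))*(-11) = (2 - ½*1*(-3)) - 5/2*(-11) = (2 + 3/2) + 55/2 = 7/2 + 55/2 = 31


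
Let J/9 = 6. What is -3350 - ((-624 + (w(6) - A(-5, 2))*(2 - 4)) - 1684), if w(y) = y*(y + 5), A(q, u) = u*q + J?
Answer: -998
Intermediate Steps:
J = 54 (J = 9*6 = 54)
A(q, u) = 54 + q*u (A(q, u) = u*q + 54 = q*u + 54 = 54 + q*u)
w(y) = y*(5 + y)
-3350 - ((-624 + (w(6) - A(-5, 2))*(2 - 4)) - 1684) = -3350 - ((-624 + (6*(5 + 6) - (54 - 5*2))*(2 - 4)) - 1684) = -3350 - ((-624 + (6*11 - (54 - 10))*(-2)) - 1684) = -3350 - ((-624 + (66 - 1*44)*(-2)) - 1684) = -3350 - ((-624 + (66 - 44)*(-2)) - 1684) = -3350 - ((-624 + 22*(-2)) - 1684) = -3350 - ((-624 - 44) - 1684) = -3350 - (-668 - 1684) = -3350 - 1*(-2352) = -3350 + 2352 = -998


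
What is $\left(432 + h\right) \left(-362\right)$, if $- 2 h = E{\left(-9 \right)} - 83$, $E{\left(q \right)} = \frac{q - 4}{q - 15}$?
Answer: $- \frac{4111415}{24} \approx -1.7131 \cdot 10^{5}$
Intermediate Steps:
$E{\left(q \right)} = \frac{-4 + q}{-15 + q}$
$h = \frac{1979}{48}$ ($h = - \frac{\frac{-4 - 9}{-15 - 9} - 83}{2} = - \frac{\frac{1}{-24} \left(-13\right) - 83}{2} = - \frac{\left(- \frac{1}{24}\right) \left(-13\right) - 83}{2} = - \frac{\frac{13}{24} - 83}{2} = \left(- \frac{1}{2}\right) \left(- \frac{1979}{24}\right) = \frac{1979}{48} \approx 41.229$)
$\left(432 + h\right) \left(-362\right) = \left(432 + \frac{1979}{48}\right) \left(-362\right) = \frac{22715}{48} \left(-362\right) = - \frac{4111415}{24}$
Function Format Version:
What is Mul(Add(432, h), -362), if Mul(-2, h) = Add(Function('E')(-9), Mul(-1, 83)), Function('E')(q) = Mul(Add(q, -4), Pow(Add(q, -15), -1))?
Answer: Rational(-4111415, 24) ≈ -1.7131e+5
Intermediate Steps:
Function('E')(q) = Mul(Pow(Add(-15, q), -1), Add(-4, q)) (Function('E')(q) = Mul(Add(-4, q), Pow(Add(-15, q), -1)) = Mul(Pow(Add(-15, q), -1), Add(-4, q)))
h = Rational(1979, 48) (h = Mul(Rational(-1, 2), Add(Mul(Pow(Add(-15, -9), -1), Add(-4, -9)), Mul(-1, 83))) = Mul(Rational(-1, 2), Add(Mul(Pow(-24, -1), -13), -83)) = Mul(Rational(-1, 2), Add(Mul(Rational(-1, 24), -13), -83)) = Mul(Rational(-1, 2), Add(Rational(13, 24), -83)) = Mul(Rational(-1, 2), Rational(-1979, 24)) = Rational(1979, 48) ≈ 41.229)
Mul(Add(432, h), -362) = Mul(Add(432, Rational(1979, 48)), -362) = Mul(Rational(22715, 48), -362) = Rational(-4111415, 24)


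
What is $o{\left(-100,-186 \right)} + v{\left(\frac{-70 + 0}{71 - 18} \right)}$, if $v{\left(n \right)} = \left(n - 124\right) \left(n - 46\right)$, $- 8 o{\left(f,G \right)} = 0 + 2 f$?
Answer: $\frac{16728361}{2809} \approx 5955.3$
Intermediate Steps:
$o{\left(f,G \right)} = - \frac{f}{4}$ ($o{\left(f,G \right)} = - \frac{0 + 2 f}{8} = - \frac{2 f}{8} = - \frac{f}{4}$)
$v{\left(n \right)} = \left(-124 + n\right) \left(-46 + n\right)$
$o{\left(-100,-186 \right)} + v{\left(\frac{-70 + 0}{71 - 18} \right)} = \left(- \frac{1}{4}\right) \left(-100\right) + \left(5704 + \left(\frac{-70 + 0}{71 - 18}\right)^{2} - 170 \frac{-70 + 0}{71 - 18}\right) = 25 + \left(5704 + \left(- \frac{70}{53}\right)^{2} - 170 \left(- \frac{70}{53}\right)\right) = 25 + \left(5704 + \left(\left(-70\right) \frac{1}{53}\right)^{2} - 170 \left(\left(-70\right) \frac{1}{53}\right)\right) = 25 + \left(5704 + \left(- \frac{70}{53}\right)^{2} - - \frac{11900}{53}\right) = 25 + \left(5704 + \frac{4900}{2809} + \frac{11900}{53}\right) = 25 + \frac{16658136}{2809} = \frac{16728361}{2809}$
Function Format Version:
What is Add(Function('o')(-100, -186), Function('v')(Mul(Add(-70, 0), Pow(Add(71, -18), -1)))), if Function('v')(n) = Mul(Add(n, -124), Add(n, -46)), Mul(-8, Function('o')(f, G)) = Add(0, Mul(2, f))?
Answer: Rational(16728361, 2809) ≈ 5955.3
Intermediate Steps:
Function('o')(f, G) = Mul(Rational(-1, 4), f) (Function('o')(f, G) = Mul(Rational(-1, 8), Add(0, Mul(2, f))) = Mul(Rational(-1, 8), Mul(2, f)) = Mul(Rational(-1, 4), f))
Function('v')(n) = Mul(Add(-124, n), Add(-46, n))
Add(Function('o')(-100, -186), Function('v')(Mul(Add(-70, 0), Pow(Add(71, -18), -1)))) = Add(Mul(Rational(-1, 4), -100), Add(5704, Pow(Mul(Add(-70, 0), Pow(Add(71, -18), -1)), 2), Mul(-170, Mul(Add(-70, 0), Pow(Add(71, -18), -1))))) = Add(25, Add(5704, Pow(Mul(-70, Pow(53, -1)), 2), Mul(-170, Mul(-70, Pow(53, -1))))) = Add(25, Add(5704, Pow(Mul(-70, Rational(1, 53)), 2), Mul(-170, Mul(-70, Rational(1, 53))))) = Add(25, Add(5704, Pow(Rational(-70, 53), 2), Mul(-170, Rational(-70, 53)))) = Add(25, Add(5704, Rational(4900, 2809), Rational(11900, 53))) = Add(25, Rational(16658136, 2809)) = Rational(16728361, 2809)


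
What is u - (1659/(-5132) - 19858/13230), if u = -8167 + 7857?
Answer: -10462005887/33948180 ≈ -308.18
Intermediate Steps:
u = -310
u - (1659/(-5132) - 19858/13230) = -310 - (1659/(-5132) - 19858/13230) = -310 - (1659*(-1/5132) - 19858*1/13230) = -310 - (-1659/5132 - 9929/6615) = -310 - 1*(-61929913/33948180) = -310 + 61929913/33948180 = -10462005887/33948180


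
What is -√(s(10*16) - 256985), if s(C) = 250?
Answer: -I*√256735 ≈ -506.69*I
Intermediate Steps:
-√(s(10*16) - 256985) = -√(250 - 256985) = -√(-256735) = -I*√256735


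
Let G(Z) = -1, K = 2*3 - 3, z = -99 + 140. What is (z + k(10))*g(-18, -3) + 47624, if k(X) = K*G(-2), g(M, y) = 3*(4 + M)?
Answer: 46028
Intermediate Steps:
g(M, y) = 12 + 3*M
z = 41
K = 3 (K = 6 - 3 = 3)
k(X) = -3 (k(X) = 3*(-1) = -3)
(z + k(10))*g(-18, -3) + 47624 = (41 - 3)*(12 + 3*(-18)) + 47624 = 38*(12 - 54) + 47624 = 38*(-42) + 47624 = -1596 + 47624 = 46028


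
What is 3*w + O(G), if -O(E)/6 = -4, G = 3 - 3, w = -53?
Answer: -135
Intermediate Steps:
G = 0
O(E) = 24 (O(E) = -6*(-4) = 24)
3*w + O(G) = 3*(-53) + 24 = -159 + 24 = -135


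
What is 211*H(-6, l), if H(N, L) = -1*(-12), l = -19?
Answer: 2532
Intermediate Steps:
H(N, L) = 12
211*H(-6, l) = 211*12 = 2532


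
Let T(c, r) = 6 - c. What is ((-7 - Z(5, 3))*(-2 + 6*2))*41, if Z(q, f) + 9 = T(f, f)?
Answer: -410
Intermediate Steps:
Z(q, f) = -3 - f (Z(q, f) = -9 + (6 - f) = -3 - f)
((-7 - Z(5, 3))*(-2 + 6*2))*41 = ((-7 - (-3 - 1*3))*(-2 + 6*2))*41 = ((-7 - (-3 - 3))*(-2 + 12))*41 = ((-7 - 1*(-6))*10)*41 = ((-7 + 6)*10)*41 = -1*10*41 = -10*41 = -410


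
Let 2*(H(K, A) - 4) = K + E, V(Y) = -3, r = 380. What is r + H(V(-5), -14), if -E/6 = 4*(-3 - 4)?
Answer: 933/2 ≈ 466.50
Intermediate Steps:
E = 168 (E = -24*(-3 - 4) = -24*(-7) = -6*(-28) = 168)
H(K, A) = 88 + K/2 (H(K, A) = 4 + (K + 168)/2 = 4 + (168 + K)/2 = 4 + (84 + K/2) = 88 + K/2)
r + H(V(-5), -14) = 380 + (88 + (½)*(-3)) = 380 + (88 - 3/2) = 380 + 173/2 = 933/2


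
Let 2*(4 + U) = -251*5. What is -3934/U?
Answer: 7868/1263 ≈ 6.2296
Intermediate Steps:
U = -1263/2 (U = -4 + (-251*5)/2 = -4 + (1/2)*(-1255) = -4 - 1255/2 = -1263/2 ≈ -631.50)
-3934/U = -3934/(-1263/2) = -3934*(-2/1263) = 7868/1263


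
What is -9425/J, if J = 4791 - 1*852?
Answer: -725/303 ≈ -2.3927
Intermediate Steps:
J = 3939 (J = 4791 - 852 = 3939)
-9425/J = -9425/3939 = -9425*1/3939 = -725/303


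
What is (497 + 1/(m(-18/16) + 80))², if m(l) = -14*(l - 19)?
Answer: 517195420569/2093809 ≈ 2.4701e+5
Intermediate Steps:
m(l) = 266 - 14*l (m(l) = -14*(-19 + l) = 266 - 14*l)
(497 + 1/(m(-18/16) + 80))² = (497 + 1/((266 - (-252)/16) + 80))² = (497 + 1/((266 - 14*(-9/8)) + 80))² = (497 + 1/((266 + 63/4) + 80))² = (497 + 1/(1127/4 + 80))² = (497 + 1/(1447/4))² = (497 + 4/1447)² = (719163/1447)² = 517195420569/2093809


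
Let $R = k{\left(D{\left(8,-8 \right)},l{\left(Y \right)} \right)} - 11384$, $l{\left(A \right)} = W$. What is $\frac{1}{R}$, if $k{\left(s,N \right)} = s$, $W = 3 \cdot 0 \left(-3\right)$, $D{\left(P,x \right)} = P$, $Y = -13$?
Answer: $- \frac{1}{11376} \approx -8.7904 \cdot 10^{-5}$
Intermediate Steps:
$W = 0$ ($W = 0 \left(-3\right) = 0$)
$l{\left(A \right)} = 0$
$R = -11376$ ($R = 8 - 11384 = -11376$)
$\frac{1}{R} = \frac{1}{-11376} = - \frac{1}{11376}$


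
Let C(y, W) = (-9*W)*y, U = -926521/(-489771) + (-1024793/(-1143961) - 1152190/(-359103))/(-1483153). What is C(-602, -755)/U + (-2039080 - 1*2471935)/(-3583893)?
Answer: -2975998258321164660501546602504149/1376285513890374433075285812 ≈ -2.1623e+6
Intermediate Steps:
U = 3840196997762975716840/2029980837052583481807 (U = -926521*(-1/489771) + (-1024793*(-1/1143961) - 1152190*(-1/359103))*(-1/1483153) = 926521/489771 + (146399/163423 + 1152190/359103)*(-1/1483153) = 926521/489771 + (240866666467/58685689569)*(-1/1483153) = 926521/489771 - 34409523781/12434265220190151 = 3840196997762975716840/2029980837052583481807 ≈ 1.8917)
C(y, W) = -9*W*y
C(-602, -755)/U + (-2039080 - 1*2471935)/(-3583893) = (-9*(-755)*(-602))/(3840196997762975716840/2029980837052583481807) + (-2039080 - 1*2471935)/(-3583893) = -4090590*2029980837052583481807/3840196997762975716840 + (-2039080 - 2471935)*(-1/3583893) = -830381931223892746484489613/384019699776297571684 - 4511015*(-1/3583893) = -830381931223892746484489613/384019699776297571684 + 4511015/3583893 = -2975998258321164660501546602504149/1376285513890374433075285812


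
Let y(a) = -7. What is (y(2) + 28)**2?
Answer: 441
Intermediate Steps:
(y(2) + 28)**2 = (-7 + 28)**2 = 21**2 = 441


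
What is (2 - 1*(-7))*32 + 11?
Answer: 299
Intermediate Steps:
(2 - 1*(-7))*32 + 11 = (2 + 7)*32 + 11 = 9*32 + 11 = 288 + 11 = 299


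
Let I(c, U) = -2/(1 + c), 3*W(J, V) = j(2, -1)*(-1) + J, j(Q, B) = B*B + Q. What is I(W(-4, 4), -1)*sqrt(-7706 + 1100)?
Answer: 9*I*sqrt(734)/2 ≈ 121.92*I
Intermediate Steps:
j(Q, B) = Q + B**2 (j(Q, B) = B**2 + Q = Q + B**2)
W(J, V) = -1 + J/3 (W(J, V) = ((2 + (-1)**2)*(-1) + J)/3 = ((2 + 1)*(-1) + J)/3 = (3*(-1) + J)/3 = (-3 + J)/3 = -1 + J/3)
I(c, U) = -2/(1 + c)
I(W(-4, 4), -1)*sqrt(-7706 + 1100) = (-2/(1 + (-1 + (1/3)*(-4))))*sqrt(-7706 + 1100) = (-2/(1 + (-1 - 4/3)))*sqrt(-6606) = (-2/(1 - 7/3))*(3*I*sqrt(734)) = (-2/(-4/3))*(3*I*sqrt(734)) = (-2*(-3/4))*(3*I*sqrt(734)) = 3*(3*I*sqrt(734))/2 = 9*I*sqrt(734)/2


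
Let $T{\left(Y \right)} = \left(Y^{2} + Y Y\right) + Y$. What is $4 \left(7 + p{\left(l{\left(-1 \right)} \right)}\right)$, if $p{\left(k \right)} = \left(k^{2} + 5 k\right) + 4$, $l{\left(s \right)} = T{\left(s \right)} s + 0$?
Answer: $28$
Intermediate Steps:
$T{\left(Y \right)} = Y + 2 Y^{2}$ ($T{\left(Y \right)} = \left(Y^{2} + Y^{2}\right) + Y = 2 Y^{2} + Y = Y + 2 Y^{2}$)
$l{\left(s \right)} = s^{2} \left(1 + 2 s\right)$ ($l{\left(s \right)} = s \left(1 + 2 s\right) s + 0 = s^{2} \left(1 + 2 s\right) + 0 = s^{2} \left(1 + 2 s\right)$)
$p{\left(k \right)} = 4 + k^{2} + 5 k$
$4 \left(7 + p{\left(l{\left(-1 \right)} \right)}\right) = 4 \left(7 + \left(4 + \left(\left(-1\right)^{2} \left(1 + 2 \left(-1\right)\right)\right)^{2} + 5 \left(-1\right)^{2} \left(1 + 2 \left(-1\right)\right)\right)\right) = 4 \left(7 + \left(4 + \left(1 \left(1 - 2\right)\right)^{2} + 5 \cdot 1 \left(1 - 2\right)\right)\right) = 4 \left(7 + \left(4 + \left(1 \left(-1\right)\right)^{2} + 5 \cdot 1 \left(-1\right)\right)\right) = 4 \left(7 + \left(4 + \left(-1\right)^{2} + 5 \left(-1\right)\right)\right) = 4 \left(7 + \left(4 + 1 - 5\right)\right) = 4 \left(7 + 0\right) = 4 \cdot 7 = 28$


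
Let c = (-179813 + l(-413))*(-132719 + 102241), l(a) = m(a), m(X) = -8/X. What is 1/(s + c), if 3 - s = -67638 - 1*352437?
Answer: 59/323364845996 ≈ 1.8246e-10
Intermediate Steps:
l(a) = -8/a
s = 420078 (s = 3 - (-67638 - 1*352437) = 3 - (-67638 - 352437) = 3 - 1*(-420075) = 3 + 420075 = 420078)
c = 323340061394/59 (c = (-179813 - 8/(-413))*(-132719 + 102241) = (-179813 - 8*(-1/413))*(-30478) = (-179813 + 8/413)*(-30478) = -74262761/413*(-30478) = 323340061394/59 ≈ 5.4803e+9)
1/(s + c) = 1/(420078 + 323340061394/59) = 1/(323364845996/59) = 59/323364845996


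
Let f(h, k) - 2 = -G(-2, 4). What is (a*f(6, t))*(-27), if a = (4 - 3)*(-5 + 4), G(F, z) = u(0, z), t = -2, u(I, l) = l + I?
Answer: -54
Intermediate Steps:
u(I, l) = I + l
G(F, z) = z (G(F, z) = 0 + z = z)
f(h, k) = -2 (f(h, k) = 2 - 1*4 = 2 - 4 = -2)
a = -1 (a = 1*(-1) = -1)
(a*f(6, t))*(-27) = -1*(-2)*(-27) = 2*(-27) = -54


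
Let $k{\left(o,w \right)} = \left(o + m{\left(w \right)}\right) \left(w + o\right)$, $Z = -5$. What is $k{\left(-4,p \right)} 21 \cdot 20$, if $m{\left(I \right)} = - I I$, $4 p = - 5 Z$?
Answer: $- \frac{651105}{16} \approx -40694.0$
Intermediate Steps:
$p = \frac{25}{4}$ ($p = \frac{\left(-5\right) \left(-5\right)}{4} = \frac{1}{4} \cdot 25 = \frac{25}{4} \approx 6.25$)
$m{\left(I \right)} = - I^{2}$
$k{\left(o,w \right)} = \left(o + w\right) \left(o - w^{2}\right)$ ($k{\left(o,w \right)} = \left(o - w^{2}\right) \left(w + o\right) = \left(o - w^{2}\right) \left(o + w\right) = \left(o + w\right) \left(o - w^{2}\right)$)
$k{\left(-4,p \right)} 21 \cdot 20 = \left(\left(-4\right)^{2} - \left(\frac{25}{4}\right)^{3} - 25 - - 4 \left(\frac{25}{4}\right)^{2}\right) 21 \cdot 20 = \left(16 - \frac{15625}{64} - 25 - \left(-4\right) \frac{625}{16}\right) 21 \cdot 20 = \left(16 - \frac{15625}{64} - 25 + \frac{625}{4}\right) 21 \cdot 20 = \left(- \frac{6201}{64}\right) 21 \cdot 20 = \left(- \frac{130221}{64}\right) 20 = - \frac{651105}{16}$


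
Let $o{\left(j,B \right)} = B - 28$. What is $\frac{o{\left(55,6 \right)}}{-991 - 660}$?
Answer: $\frac{22}{1651} \approx 0.013325$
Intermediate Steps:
$o{\left(j,B \right)} = -28 + B$
$\frac{o{\left(55,6 \right)}}{-991 - 660} = \frac{-28 + 6}{-991 - 660} = - \frac{22}{-1651} = \left(-22\right) \left(- \frac{1}{1651}\right) = \frac{22}{1651}$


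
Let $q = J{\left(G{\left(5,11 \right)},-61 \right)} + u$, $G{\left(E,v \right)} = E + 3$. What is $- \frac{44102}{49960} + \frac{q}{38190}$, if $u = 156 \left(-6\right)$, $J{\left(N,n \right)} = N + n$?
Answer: $- \frac{86683291}{95398620} \approx -0.90864$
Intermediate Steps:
$G{\left(E,v \right)} = 3 + E$
$u = -936$
$q = -989$ ($q = \left(\left(3 + 5\right) - 61\right) - 936 = \left(8 - 61\right) - 936 = -53 - 936 = -989$)
$- \frac{44102}{49960} + \frac{q}{38190} = - \frac{44102}{49960} - \frac{989}{38190} = \left(-44102\right) \frac{1}{49960} - \frac{989}{38190} = - \frac{22051}{24980} - \frac{989}{38190} = - \frac{86683291}{95398620}$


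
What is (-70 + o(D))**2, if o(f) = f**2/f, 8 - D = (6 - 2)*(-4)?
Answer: 2116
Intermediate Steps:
D = 24 (D = 8 - (6 - 2)*(-4) = 8 - 4*(-4) = 8 - 1*(-16) = 8 + 16 = 24)
o(f) = f
(-70 + o(D))**2 = (-70 + 24)**2 = (-46)**2 = 2116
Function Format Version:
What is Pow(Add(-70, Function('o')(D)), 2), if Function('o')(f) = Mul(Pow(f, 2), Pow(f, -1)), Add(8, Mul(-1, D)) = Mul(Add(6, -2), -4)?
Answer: 2116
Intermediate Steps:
D = 24 (D = Add(8, Mul(-1, Mul(Add(6, -2), -4))) = Add(8, Mul(-1, Mul(4, -4))) = Add(8, Mul(-1, -16)) = Add(8, 16) = 24)
Function('o')(f) = f
Pow(Add(-70, Function('o')(D)), 2) = Pow(Add(-70, 24), 2) = Pow(-46, 2) = 2116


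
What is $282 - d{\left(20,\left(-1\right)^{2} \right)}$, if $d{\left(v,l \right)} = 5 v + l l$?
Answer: $181$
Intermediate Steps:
$d{\left(v,l \right)} = l^{2} + 5 v$ ($d{\left(v,l \right)} = 5 v + l^{2} = l^{2} + 5 v$)
$282 - d{\left(20,\left(-1\right)^{2} \right)} = 282 - \left(\left(\left(-1\right)^{2}\right)^{2} + 5 \cdot 20\right) = 282 - \left(1^{2} + 100\right) = 282 - \left(1 + 100\right) = 282 - 101 = 181$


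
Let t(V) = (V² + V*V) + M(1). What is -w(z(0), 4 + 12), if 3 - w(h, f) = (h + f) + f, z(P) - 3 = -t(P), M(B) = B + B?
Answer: 30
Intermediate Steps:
M(B) = 2*B
t(V) = 2 + 2*V² (t(V) = (V² + V*V) + 2*1 = (V² + V²) + 2 = 2*V² + 2 = 2 + 2*V²)
z(P) = 1 - 2*P² (z(P) = 3 - (2 + 2*P²) = 3 + (-2 - 2*P²) = 1 - 2*P²)
w(h, f) = 3 - h - 2*f (w(h, f) = 3 - ((h + f) + f) = 3 - ((f + h) + f) = 3 - (h + 2*f) = 3 + (-h - 2*f) = 3 - h - 2*f)
-w(z(0), 4 + 12) = -(3 - (1 - 2*0²) - 2*(4 + 12)) = -(3 - (1 - 2*0) - 2*16) = -(3 - (1 + 0) - 32) = -(3 - 1*1 - 32) = -(3 - 1 - 32) = -1*(-30) = 30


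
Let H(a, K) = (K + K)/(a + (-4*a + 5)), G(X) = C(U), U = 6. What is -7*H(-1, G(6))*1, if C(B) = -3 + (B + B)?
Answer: -63/4 ≈ -15.750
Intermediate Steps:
C(B) = -3 + 2*B
G(X) = 9 (G(X) = -3 + 2*6 = -3 + 12 = 9)
H(a, K) = 2*K/(5 - 3*a) (H(a, K) = (2*K)/(a + (5 - 4*a)) = (2*K)/(5 - 3*a) = 2*K/(5 - 3*a))
-7*H(-1, G(6))*1 = -(-14)*9/(-5 + 3*(-1))*1 = -(-14)*9/(-5 - 3)*1 = -(-14)*9/(-8)*1 = -(-14)*9*(-1)/8*1 = -7*9/4*1 = -63/4*1 = -63/4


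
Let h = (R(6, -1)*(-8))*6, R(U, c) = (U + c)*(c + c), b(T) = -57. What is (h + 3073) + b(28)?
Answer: 3496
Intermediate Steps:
R(U, c) = 2*c*(U + c) (R(U, c) = (U + c)*(2*c) = 2*c*(U + c))
h = 480 (h = ((2*(-1)*(6 - 1))*(-8))*6 = ((2*(-1)*5)*(-8))*6 = -10*(-8)*6 = 80*6 = 480)
(h + 3073) + b(28) = (480 + 3073) - 57 = 3553 - 57 = 3496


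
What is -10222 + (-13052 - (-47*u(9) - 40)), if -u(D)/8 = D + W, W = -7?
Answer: -23986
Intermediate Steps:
u(D) = 56 - 8*D (u(D) = -8*(D - 7) = -8*(-7 + D) = 56 - 8*D)
-10222 + (-13052 - (-47*u(9) - 40)) = -10222 + (-13052 - (-47*(56 - 8*9) - 40)) = -10222 + (-13052 - (-47*(56 - 72) - 40)) = -10222 + (-13052 - (-47*(-16) - 40)) = -10222 + (-13052 - (752 - 40)) = -10222 + (-13052 - 1*712) = -10222 + (-13052 - 712) = -10222 - 13764 = -23986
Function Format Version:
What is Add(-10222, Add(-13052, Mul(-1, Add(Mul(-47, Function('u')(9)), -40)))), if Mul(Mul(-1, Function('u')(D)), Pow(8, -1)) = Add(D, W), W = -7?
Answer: -23986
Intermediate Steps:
Function('u')(D) = Add(56, Mul(-8, D)) (Function('u')(D) = Mul(-8, Add(D, -7)) = Mul(-8, Add(-7, D)) = Add(56, Mul(-8, D)))
Add(-10222, Add(-13052, Mul(-1, Add(Mul(-47, Function('u')(9)), -40)))) = Add(-10222, Add(-13052, Mul(-1, Add(Mul(-47, Add(56, Mul(-8, 9))), -40)))) = Add(-10222, Add(-13052, Mul(-1, Add(Mul(-47, Add(56, -72)), -40)))) = Add(-10222, Add(-13052, Mul(-1, Add(Mul(-47, -16), -40)))) = Add(-10222, Add(-13052, Mul(-1, Add(752, -40)))) = Add(-10222, Add(-13052, Mul(-1, 712))) = Add(-10222, Add(-13052, -712)) = Add(-10222, -13764) = -23986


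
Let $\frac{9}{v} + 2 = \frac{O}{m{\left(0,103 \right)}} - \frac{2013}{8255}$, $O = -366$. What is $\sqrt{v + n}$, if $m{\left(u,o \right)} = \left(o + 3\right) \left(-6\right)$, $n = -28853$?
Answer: $\frac{i \sqrt{61504694828842127}}{1459883} \approx 169.88 i$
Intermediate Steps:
$m{\left(u,o \right)} = -18 - 6 o$ ($m{\left(u,o \right)} = \left(3 + o\right) \left(-6\right) = -18 - 6 o$)
$v = - \frac{7875270}{1459883}$ ($v = \frac{9}{-2 - \left(\frac{2013}{8255} + \frac{366}{-18 - 618}\right)} = \frac{9}{-2 - \left(\frac{2013}{8255} + \frac{366}{-636}\right)} = \frac{9}{-2 - - \frac{290177}{875030}} = \frac{9}{-2 + \left(\frac{61}{106} - \frac{2013}{8255}\right)} = \frac{9}{-2 + \frac{290177}{875030}} = \frac{9}{- \frac{1459883}{875030}} = 9 \left(- \frac{875030}{1459883}\right) = - \frac{7875270}{1459883} \approx -5.3945$)
$\sqrt{v + n} = \sqrt{- \frac{7875270}{1459883} - 28853} = \sqrt{- \frac{42129879469}{1459883}} = \frac{i \sqrt{61504694828842127}}{1459883}$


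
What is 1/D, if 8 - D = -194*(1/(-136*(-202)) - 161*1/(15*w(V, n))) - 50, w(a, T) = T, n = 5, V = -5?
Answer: -1030200/369271349 ≈ -0.0027898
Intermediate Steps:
D = -369271349/1030200 (D = 8 - (-194*(1/(-136*(-202)) - 161/(-3*5*(-5))) - 50) = 8 - (-194*(-1/136*(-1/202) - 161/((-15*(-5)))) - 50) = 8 - (-194*(1/27472 - 161/75) - 50) = 8 - (-194*(-4422917/2060400) - 50) = 8 - (429022949/1030200 - 50) = 8 - 1*377512949/1030200 = 8 - 377512949/1030200 = -369271349/1030200 ≈ -358.45)
1/D = 1/(-369271349/1030200) = -1030200/369271349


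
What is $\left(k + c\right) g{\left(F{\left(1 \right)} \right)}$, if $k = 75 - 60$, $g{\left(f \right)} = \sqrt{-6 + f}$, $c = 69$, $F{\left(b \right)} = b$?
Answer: $84 i \sqrt{5} \approx 187.83 i$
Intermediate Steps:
$k = 15$
$\left(k + c\right) g{\left(F{\left(1 \right)} \right)} = \left(15 + 69\right) \sqrt{-6 + 1} = 84 \sqrt{-5} = 84 i \sqrt{5}$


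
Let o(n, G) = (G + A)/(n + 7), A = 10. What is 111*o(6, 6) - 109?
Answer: 359/13 ≈ 27.615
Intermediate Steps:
o(n, G) = (10 + G)/(7 + n) (o(n, G) = (G + 10)/(n + 7) = (10 + G)/(7 + n))
111*o(6, 6) - 109 = 111*((10 + 6)/(7 + 6)) - 109 = 111*(16/13) - 109 = 1776/13 - 109 = 359/13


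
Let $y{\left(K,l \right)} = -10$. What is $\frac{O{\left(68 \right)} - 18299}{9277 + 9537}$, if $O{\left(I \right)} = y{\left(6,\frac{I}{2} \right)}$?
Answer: $- \frac{18309}{18814} \approx -0.97316$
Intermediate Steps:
$O{\left(I \right)} = -10$
$\frac{O{\left(68 \right)} - 18299}{9277 + 9537} = \frac{-10 - 18299}{9277 + 9537} = - \frac{18309}{18814}$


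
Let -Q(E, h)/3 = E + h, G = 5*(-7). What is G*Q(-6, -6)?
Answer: -1260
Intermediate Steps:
G = -35
Q(E, h) = -3*E - 3*h (Q(E, h) = -3*(E + h) = -3*E - 3*h)
G*Q(-6, -6) = -35*(-3*(-6) - 3*(-6)) = -35*(18 + 18) = -35*36 = -1260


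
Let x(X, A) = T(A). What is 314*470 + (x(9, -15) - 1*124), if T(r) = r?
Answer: 147441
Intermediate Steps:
x(X, A) = A
314*470 + (x(9, -15) - 1*124) = 314*470 + (-15 - 1*124) = 147580 + (-15 - 124) = 147580 - 139 = 147441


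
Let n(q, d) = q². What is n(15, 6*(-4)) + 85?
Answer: 310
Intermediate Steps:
n(15, 6*(-4)) + 85 = 15² + 85 = 225 + 85 = 310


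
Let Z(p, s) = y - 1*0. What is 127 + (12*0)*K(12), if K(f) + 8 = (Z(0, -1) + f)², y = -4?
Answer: 127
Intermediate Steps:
Z(p, s) = -4 (Z(p, s) = -4 - 1*0 = -4 + 0 = -4)
K(f) = -8 + (-4 + f)²
127 + (12*0)*K(12) = 127 + (12*0)*(-8 + (-4 + 12)²) = 127 + 0*(-8 + 8²) = 127 + 0*(-8 + 64) = 127 + 0*56 = 127 + 0 = 127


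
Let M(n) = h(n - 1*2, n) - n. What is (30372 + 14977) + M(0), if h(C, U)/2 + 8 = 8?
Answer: 45349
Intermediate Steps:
h(C, U) = 0 (h(C, U) = -16 + 2*8 = -16 + 16 = 0)
M(n) = -n (M(n) = 0 - n = -n)
(30372 + 14977) + M(0) = (30372 + 14977) - 1*0 = 45349 + 0 = 45349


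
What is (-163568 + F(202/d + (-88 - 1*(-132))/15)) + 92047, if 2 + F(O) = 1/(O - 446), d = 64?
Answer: -15102582591/211157 ≈ -71523.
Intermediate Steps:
F(O) = -2 + 1/(-446 + O) (F(O) = -2 + 1/(O - 446) = -2 + 1/(-446 + O))
(-163568 + F(202/d + (-88 - 1*(-132))/15)) + 92047 = (-163568 + (893 - 2*(202/64 + (-88 - 1*(-132))/15))/(-446 + (202/64 + (-88 - 1*(-132))/15))) + 92047 = (-163568 + (893 - 2*(202*(1/64) + (-88 + 132)*(1/15)))/(-446 + (202*(1/64) + (-88 + 132)*(1/15)))) + 92047 = (-163568 + (893 - 2*(101/32 + 44*(1/15)))/(-446 + (101/32 + 44*(1/15)))) + 92047 = (-163568 + (893 - 2*(101/32 + 44/15))/(-446 + (101/32 + 44/15))) + 92047 = (-163568 + (893 - 2*2923/480)/(-446 + 2923/480)) + 92047 = (-163568 + (893 - 2923/240)/(-211157/480)) + 92047 = (-163568 - 480/211157*211397/240) + 92047 = (-163568 - 422794/211157) + 92047 = -34538950970/211157 + 92047 = -15102582591/211157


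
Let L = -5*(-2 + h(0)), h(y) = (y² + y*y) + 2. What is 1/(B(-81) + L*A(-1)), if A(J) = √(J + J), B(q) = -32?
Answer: -1/32 ≈ -0.031250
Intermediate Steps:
h(y) = 2 + 2*y² (h(y) = (y² + y²) + 2 = 2*y² + 2 = 2 + 2*y²)
L = 0 (L = -5*(-2 + (2 + 2*0²)) = -5*(-2 + (2 + 2*0)) = -5*(-2 + (2 + 0)) = -5*(-2 + 2) = -5*0 = 0)
A(J) = √2*√J (A(J) = √(2*J) = √2*√J)
1/(B(-81) + L*A(-1)) = 1/(-32 + 0*(√2*√(-1))) = 1/(-32 + 0*(√2*I)) = 1/(-32 + 0*(I*√2)) = 1/(-32 + 0) = 1/(-32) = -1/32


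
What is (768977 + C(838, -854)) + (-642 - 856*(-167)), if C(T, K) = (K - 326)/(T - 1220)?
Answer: 174056407/191 ≈ 9.1129e+5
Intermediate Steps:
C(T, K) = (-326 + K)/(-1220 + T)
(768977 + C(838, -854)) + (-642 - 856*(-167)) = (768977 + (-326 - 854)/(-1220 + 838)) + (-642 - 856*(-167)) = (768977 - 1180/(-382)) + (-642 + 142952) = (768977 - 1/382*(-1180)) + 142310 = (768977 + 590/191) + 142310 = 146875197/191 + 142310 = 174056407/191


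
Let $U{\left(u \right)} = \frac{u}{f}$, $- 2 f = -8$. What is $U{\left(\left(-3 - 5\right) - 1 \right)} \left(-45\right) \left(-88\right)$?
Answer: $-8910$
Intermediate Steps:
$f = 4$ ($f = \left(- \frac{1}{2}\right) \left(-8\right) = 4$)
$U{\left(u \right)} = \frac{u}{4}$
$U{\left(\left(-3 - 5\right) - 1 \right)} \left(-45\right) \left(-88\right) = \frac{\left(-3 - 5\right) - 1}{4} \left(-45\right) \left(-88\right) = \frac{-8 - 1}{4} \left(-45\right) \left(-88\right) = \frac{1}{4} \left(-9\right) \left(-45\right) \left(-88\right) = \left(- \frac{9}{4}\right) \left(-45\right) \left(-88\right) = \frac{405}{4} \left(-88\right) = -8910$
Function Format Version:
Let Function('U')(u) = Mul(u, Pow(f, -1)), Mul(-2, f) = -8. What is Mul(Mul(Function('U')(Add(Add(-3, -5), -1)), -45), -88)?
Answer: -8910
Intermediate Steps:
f = 4 (f = Mul(Rational(-1, 2), -8) = 4)
Function('U')(u) = Mul(Rational(1, 4), u) (Function('U')(u) = Mul(u, Pow(4, -1)) = Mul(u, Rational(1, 4)) = Mul(Rational(1, 4), u))
Mul(Mul(Function('U')(Add(Add(-3, -5), -1)), -45), -88) = Mul(Mul(Mul(Rational(1, 4), Add(Add(-3, -5), -1)), -45), -88) = Mul(Mul(Mul(Rational(1, 4), Add(-8, -1)), -45), -88) = Mul(Mul(Mul(Rational(1, 4), -9), -45), -88) = Mul(Mul(Rational(-9, 4), -45), -88) = Mul(Rational(405, 4), -88) = -8910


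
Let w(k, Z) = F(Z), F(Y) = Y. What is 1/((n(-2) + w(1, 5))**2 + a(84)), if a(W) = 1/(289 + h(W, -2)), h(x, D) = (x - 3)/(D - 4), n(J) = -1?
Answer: 551/8818 ≈ 0.062486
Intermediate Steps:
w(k, Z) = Z
h(x, D) = (-3 + x)/(-4 + D)
a(W) = 1/(579/2 - W/6) (a(W) = 1/(289 + (-3 + W)/(-4 - 2)) = 1/(289 + (-3 + W)/(-6)) = 1/(289 - (-3 + W)/6) = 1/(289 + (1/2 - W/6)) = 1/(579/2 - W/6))
1/((n(-2) + w(1, 5))**2 + a(84)) = 1/((-1 + 5)**2 - 6/(-1737 + 84)) = 1/(4**2 - 6/(-1653)) = 1/(16 - 6*(-1/1653)) = 1/(16 + 2/551) = 1/(8818/551) = 551/8818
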